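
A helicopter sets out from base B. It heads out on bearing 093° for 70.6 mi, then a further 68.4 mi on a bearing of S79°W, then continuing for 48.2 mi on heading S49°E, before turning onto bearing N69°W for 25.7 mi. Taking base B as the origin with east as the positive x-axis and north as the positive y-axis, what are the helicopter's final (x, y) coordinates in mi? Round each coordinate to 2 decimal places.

Leg 1 (093°, 70.6 mi): east 70.6 sin 93° = 70.50, north 70.6 cos 93° = -3.69
Leg 2 (S79°W, 68.4 mi): east 68.4 sin 259° = -67.14, north 68.4 cos 259° = -13.05
Leg 3 (S49°E, 48.2 mi): east 48.2 sin 131° = 36.38, north 48.2 cos 131° = -31.62
Leg 4 (N69°W, 25.7 mi): east 25.7 sin 291° = -23.99, north 25.7 cos 291° = 9.21
Summing: 15.74 mi east, -39.16 mi north → (15.74, -39.16).

(15.74, -39.16)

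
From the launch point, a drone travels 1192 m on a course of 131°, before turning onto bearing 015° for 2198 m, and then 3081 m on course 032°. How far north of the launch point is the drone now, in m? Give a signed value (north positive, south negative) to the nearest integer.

Leg 1 (131°, 1192 m): east 1192 sin 131° = 899.61, north 1192 cos 131° = -782.02
Leg 2 (015°, 2198 m): east 2198 sin 15° = 568.88, north 2198 cos 15° = 2123.10
Leg 3 (032°, 3081 m): east 3081 sin 32° = 1632.68, north 3081 cos 32° = 2612.84
Net north component: 3953.92 m.

3954 m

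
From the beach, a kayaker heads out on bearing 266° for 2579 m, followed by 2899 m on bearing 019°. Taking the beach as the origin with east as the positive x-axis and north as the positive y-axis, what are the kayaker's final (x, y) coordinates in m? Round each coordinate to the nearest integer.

Leg 1 (266°, 2579 m): east 2579 sin 266° = -2572.72, north 2579 cos 266° = -179.90
Leg 2 (019°, 2899 m): east 2899 sin 19° = 943.82, north 2899 cos 19° = 2741.06
Summing: -1628.90 m east, 2561.16 m north → (-1629, 2561).

(-1629, 2561)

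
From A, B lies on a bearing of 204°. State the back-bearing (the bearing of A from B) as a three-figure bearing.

024°

Back-bearing = 204° − 180° = 024°.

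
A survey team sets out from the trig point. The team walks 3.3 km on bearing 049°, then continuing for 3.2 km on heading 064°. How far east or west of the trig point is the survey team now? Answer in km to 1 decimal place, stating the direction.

Leg 1 (049°, 3.3 km): east 3.3 sin 49° = 2.49, north 3.3 cos 49° = 2.16
Leg 2 (064°, 3.2 km): east 3.2 sin 64° = 2.88, north 3.2 cos 64° = 1.40
Net east component: 5.37 km.

5.4 km east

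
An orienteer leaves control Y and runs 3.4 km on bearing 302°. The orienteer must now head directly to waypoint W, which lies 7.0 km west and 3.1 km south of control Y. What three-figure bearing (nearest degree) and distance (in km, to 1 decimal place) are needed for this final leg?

Leg 1 (302°, 3.4 km): east 3.4 sin 302° = -2.88, north 3.4 cos 302° = 1.80
Current position: (-2.88, 1.80). Target: (-7.0, -3.1). Remaining: Δeast = -4.12, Δnorth = -4.90.
Bearing = atan2(-4.12, -4.90) mod 360° = 220.02°; distance = √((-4.12)² + (-4.90)²) = 6.401 km.

220°, 6.4 km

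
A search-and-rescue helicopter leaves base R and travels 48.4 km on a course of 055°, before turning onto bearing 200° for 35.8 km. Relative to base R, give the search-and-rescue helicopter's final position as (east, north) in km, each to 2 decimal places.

Leg 1 (055°, 48.4 km): east 48.4 sin 55° = 39.65, north 48.4 cos 55° = 27.76
Leg 2 (200°, 35.8 km): east 35.8 sin 200° = -12.24, north 35.8 cos 200° = -33.64
Summing: 27.40 km east, -5.88 km north → (27.40, -5.88).

(27.40, -5.88)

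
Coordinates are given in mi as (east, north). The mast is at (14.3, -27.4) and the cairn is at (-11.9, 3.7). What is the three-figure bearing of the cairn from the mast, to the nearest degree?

Δeast = -11.9 − 14.3 = -26.20; Δnorth = 3.7 − -27.4 = 31.10.
Bearing = atan2(Δeast, Δnorth) mod 360° = 319.89° ≈ 320°.

320°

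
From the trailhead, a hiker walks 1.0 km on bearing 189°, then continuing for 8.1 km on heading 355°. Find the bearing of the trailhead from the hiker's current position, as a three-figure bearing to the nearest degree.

173°

Leg 1 (189°, 1.0 km): east 1.0 sin 189° = -0.16, north 1.0 cos 189° = -0.99
Leg 2 (355°, 8.1 km): east 8.1 sin 355° = -0.71, north 8.1 cos 355° = 8.07
Net displacement: -0.86 east, 7.08 north. Direction back to start is (0.86, -7.08): bearing = atan2(0.86, -7.08) mod 360° = 173.06° ≈ 173°.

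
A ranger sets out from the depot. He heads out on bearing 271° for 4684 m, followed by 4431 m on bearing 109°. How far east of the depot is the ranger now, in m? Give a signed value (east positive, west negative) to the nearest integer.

Leg 1 (271°, 4684 m): east 4684 sin 271° = -4683.29, north 4684 cos 271° = 81.75
Leg 2 (109°, 4431 m): east 4431 sin 109° = 4189.59, north 4431 cos 109° = -1442.59
Net east component: -493.69 m.

-494 m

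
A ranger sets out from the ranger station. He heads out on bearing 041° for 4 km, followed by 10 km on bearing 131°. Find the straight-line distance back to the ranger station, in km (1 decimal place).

Leg 1 (041°, 4 km): east 4 sin 41° = 2.62, north 4 cos 41° = 3.02
Leg 2 (131°, 10 km): east 10 sin 131° = 7.55, north 10 cos 131° = -6.56
Net: 10.17 east, -3.54 north. Distance = √((10.17)² + (-3.54)²) = 10.770 km.

10.8 km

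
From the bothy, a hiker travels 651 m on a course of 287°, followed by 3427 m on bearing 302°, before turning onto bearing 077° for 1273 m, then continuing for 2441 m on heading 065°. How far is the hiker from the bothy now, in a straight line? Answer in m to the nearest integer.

Leg 1 (287°, 651 m): east 651 sin 287° = -622.55, north 651 cos 287° = 190.33
Leg 2 (302°, 3427 m): east 3427 sin 302° = -2906.26, north 3427 cos 302° = 1816.03
Leg 3 (077°, 1273 m): east 1273 sin 77° = 1240.37, north 1273 cos 77° = 286.36
Leg 4 (065°, 2441 m): east 2441 sin 65° = 2212.30, north 2441 cos 65° = 1031.61
Net: -76.14 east, 3324.34 north. Distance = √((-76.14)² + (3324.34)²) = 3325.213 m.

3325 m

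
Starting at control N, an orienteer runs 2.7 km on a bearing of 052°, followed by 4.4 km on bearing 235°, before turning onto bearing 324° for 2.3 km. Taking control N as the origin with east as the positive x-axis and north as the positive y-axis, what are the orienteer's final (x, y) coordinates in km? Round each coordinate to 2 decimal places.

Leg 1 (052°, 2.7 km): east 2.7 sin 52° = 2.13, north 2.7 cos 52° = 1.66
Leg 2 (235°, 4.4 km): east 4.4 sin 235° = -3.60, north 4.4 cos 235° = -2.52
Leg 3 (324°, 2.3 km): east 2.3 sin 324° = -1.35, north 2.3 cos 324° = 1.86
Summing: -2.83 km east, 1.00 km north → (-2.83, 1.00).

(-2.83, 1.00)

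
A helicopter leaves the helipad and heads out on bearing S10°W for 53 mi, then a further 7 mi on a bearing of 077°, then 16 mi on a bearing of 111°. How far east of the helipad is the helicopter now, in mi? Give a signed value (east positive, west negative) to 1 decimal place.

Leg 1 (S10°W, 53 mi): east 53 sin 190° = -9.20, north 53 cos 190° = -52.19
Leg 2 (077°, 7 mi): east 7 sin 77° = 6.82, north 7 cos 77° = 1.57
Leg 3 (111°, 16 mi): east 16 sin 111° = 14.94, north 16 cos 111° = -5.73
Net east component: 12.55 mi.

12.6 mi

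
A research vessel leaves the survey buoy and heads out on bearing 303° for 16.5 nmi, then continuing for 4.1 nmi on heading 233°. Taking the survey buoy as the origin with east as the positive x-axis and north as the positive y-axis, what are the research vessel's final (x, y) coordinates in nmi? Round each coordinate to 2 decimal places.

(-17.11, 6.52)

Leg 1 (303°, 16.5 nmi): east 16.5 sin 303° = -13.84, north 16.5 cos 303° = 8.99
Leg 2 (233°, 4.1 nmi): east 4.1 sin 233° = -3.27, north 4.1 cos 233° = -2.47
Summing: -17.11 nmi east, 6.52 nmi north → (-17.11, 6.52).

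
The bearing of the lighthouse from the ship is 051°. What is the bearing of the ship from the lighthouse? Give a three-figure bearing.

Back-bearing = 051° + 180° = 231°.

231°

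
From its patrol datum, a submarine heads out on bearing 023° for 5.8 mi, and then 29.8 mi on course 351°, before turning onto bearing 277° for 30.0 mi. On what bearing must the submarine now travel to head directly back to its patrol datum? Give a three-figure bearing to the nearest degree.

140°

Leg 1 (023°, 5.8 mi): east 5.8 sin 23° = 2.27, north 5.8 cos 23° = 5.34
Leg 2 (351°, 29.8 mi): east 29.8 sin 351° = -4.66, north 29.8 cos 351° = 29.43
Leg 3 (277°, 30.0 mi): east 30.0 sin 277° = -29.78, north 30.0 cos 277° = 3.66
Net displacement: -32.17 east, 38.43 north. Direction back to start is (32.17, -38.43): bearing = atan2(32.17, -38.43) mod 360° = 140.06° ≈ 140°.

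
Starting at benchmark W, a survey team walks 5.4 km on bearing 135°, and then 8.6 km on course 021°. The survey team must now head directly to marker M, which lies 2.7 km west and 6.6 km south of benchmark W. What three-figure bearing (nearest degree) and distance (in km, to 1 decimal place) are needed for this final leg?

Leg 1 (135°, 5.4 km): east 5.4 sin 135° = 3.82, north 5.4 cos 135° = -3.82
Leg 2 (021°, 8.6 km): east 8.6 sin 21° = 3.08, north 8.6 cos 21° = 8.03
Current position: (6.90, 4.21). Target: (-2.7, -6.6). Remaining: Δeast = -9.60, Δnorth = -10.81.
Bearing = atan2(-9.60, -10.81) mod 360° = 221.61°; distance = √((-9.60)² + (-10.81)²) = 14.458 km.

222°, 14.5 km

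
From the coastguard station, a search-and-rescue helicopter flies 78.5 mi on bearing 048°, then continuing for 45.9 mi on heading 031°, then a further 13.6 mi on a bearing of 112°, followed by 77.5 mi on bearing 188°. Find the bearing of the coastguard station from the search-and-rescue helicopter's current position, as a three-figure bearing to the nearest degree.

Leg 1 (048°, 78.5 mi): east 78.5 sin 48° = 58.34, north 78.5 cos 48° = 52.53
Leg 2 (031°, 45.9 mi): east 45.9 sin 31° = 23.64, north 45.9 cos 31° = 39.34
Leg 3 (112°, 13.6 mi): east 13.6 sin 112° = 12.61, north 13.6 cos 112° = -5.09
Leg 4 (188°, 77.5 mi): east 77.5 sin 188° = -10.79, north 77.5 cos 188° = -76.75
Net displacement: 83.80 east, 10.03 north. Direction back to start is (-83.80, -10.03): bearing = atan2(-83.80, -10.03) mod 360° = 263.17° ≈ 263°.

263°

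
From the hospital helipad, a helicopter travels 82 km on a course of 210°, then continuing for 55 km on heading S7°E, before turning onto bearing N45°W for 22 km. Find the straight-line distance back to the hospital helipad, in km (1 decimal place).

Leg 1 (210°, 82 km): east 82 sin 210° = -41.00, north 82 cos 210° = -71.01
Leg 2 (S7°E, 55 km): east 55 sin 173° = 6.70, north 55 cos 173° = -54.59
Leg 3 (N45°W, 22 km): east 22 sin 315° = -15.56, north 22 cos 315° = 15.56
Net: -49.85 east, -110.05 north. Distance = √((-49.85)² + (-110.05)²) = 120.813 km.

120.8 km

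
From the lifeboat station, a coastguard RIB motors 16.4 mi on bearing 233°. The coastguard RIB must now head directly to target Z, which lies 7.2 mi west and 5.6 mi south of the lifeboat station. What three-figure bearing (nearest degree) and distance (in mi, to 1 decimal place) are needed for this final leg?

Leg 1 (233°, 16.4 mi): east 16.4 sin 233° = -13.10, north 16.4 cos 233° = -9.87
Current position: (-13.10, -9.87). Target: (-7.2, -5.6). Remaining: Δeast = 5.90, Δnorth = 4.27.
Bearing = atan2(5.90, 4.27) mod 360° = 54.10°; distance = √((5.90)² + (4.27)²) = 7.281 mi.

054°, 7.3 mi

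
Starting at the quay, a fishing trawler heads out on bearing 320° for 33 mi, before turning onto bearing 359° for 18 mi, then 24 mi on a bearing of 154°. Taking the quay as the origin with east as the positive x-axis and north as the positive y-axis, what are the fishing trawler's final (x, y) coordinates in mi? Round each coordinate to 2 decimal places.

(-11.01, 21.71)

Leg 1 (320°, 33 mi): east 33 sin 320° = -21.21, north 33 cos 320° = 25.28
Leg 2 (359°, 18 mi): east 18 sin 359° = -0.31, north 18 cos 359° = 18.00
Leg 3 (154°, 24 mi): east 24 sin 154° = 10.52, north 24 cos 154° = -21.57
Summing: -11.01 mi east, 21.71 mi north → (-11.01, 21.71).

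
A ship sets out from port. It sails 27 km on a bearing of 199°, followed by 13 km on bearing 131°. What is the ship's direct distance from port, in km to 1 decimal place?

Leg 1 (199°, 27 km): east 27 sin 199° = -8.79, north 27 cos 199° = -25.53
Leg 2 (131°, 13 km): east 13 sin 131° = 9.81, north 13 cos 131° = -8.53
Net: 1.02 east, -34.06 north. Distance = √((1.02)² + (-34.06)²) = 34.073 km.

34.1 km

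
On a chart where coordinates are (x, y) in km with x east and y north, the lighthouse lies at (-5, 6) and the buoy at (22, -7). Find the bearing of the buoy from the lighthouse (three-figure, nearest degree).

116°

Δeast = 22 − -5 = 27.00; Δnorth = -7 − 6 = -13.00.
Bearing = atan2(Δeast, Δnorth) mod 360° = 115.71° ≈ 116°.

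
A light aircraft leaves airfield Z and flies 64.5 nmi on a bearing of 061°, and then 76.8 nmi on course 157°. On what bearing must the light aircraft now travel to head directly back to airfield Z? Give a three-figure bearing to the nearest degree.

Leg 1 (061°, 64.5 nmi): east 64.5 sin 61° = 56.41, north 64.5 cos 61° = 31.27
Leg 2 (157°, 76.8 nmi): east 76.8 sin 157° = 30.01, north 76.8 cos 157° = -70.69
Net displacement: 86.42 east, -39.42 north. Direction back to start is (-86.42, 39.42): bearing = atan2(-86.42, 39.42) mod 360° = 294.52° ≈ 295°.

295°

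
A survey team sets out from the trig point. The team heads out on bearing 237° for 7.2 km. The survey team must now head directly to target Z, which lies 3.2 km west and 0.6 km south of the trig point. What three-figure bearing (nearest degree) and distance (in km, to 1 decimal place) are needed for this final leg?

041°, 4.4 km

Leg 1 (237°, 7.2 km): east 7.2 sin 237° = -6.04, north 7.2 cos 237° = -3.92
Current position: (-6.04, -3.92). Target: (-3.2, -0.6). Remaining: Δeast = 2.84, Δnorth = 3.32.
Bearing = atan2(2.84, 3.32) mod 360° = 40.52°; distance = √((2.84)² + (3.32)²) = 4.369 km.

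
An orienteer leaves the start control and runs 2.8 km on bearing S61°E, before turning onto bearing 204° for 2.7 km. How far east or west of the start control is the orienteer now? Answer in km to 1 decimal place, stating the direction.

Leg 1 (S61°E, 2.8 km): east 2.8 sin 119° = 2.45, north 2.8 cos 119° = -1.36
Leg 2 (204°, 2.7 km): east 2.7 sin 204° = -1.10, north 2.7 cos 204° = -2.47
Net east component: 1.35 km.

1.4 km east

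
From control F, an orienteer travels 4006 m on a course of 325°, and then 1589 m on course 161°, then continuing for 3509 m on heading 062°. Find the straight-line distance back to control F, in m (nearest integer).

Leg 1 (325°, 4006 m): east 4006 sin 325° = -2297.75, north 4006 cos 325° = 3281.52
Leg 2 (161°, 1589 m): east 1589 sin 161° = 517.33, north 1589 cos 161° = -1502.43
Leg 3 (062°, 3509 m): east 3509 sin 62° = 3098.26, north 3509 cos 62° = 1647.38
Net: 1317.84 east, 3426.47 north. Distance = √((1317.84)² + (3426.47)²) = 3671.159 m.

3671 m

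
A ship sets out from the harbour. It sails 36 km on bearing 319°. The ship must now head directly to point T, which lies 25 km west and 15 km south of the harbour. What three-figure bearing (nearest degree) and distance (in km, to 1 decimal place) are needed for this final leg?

Leg 1 (319°, 36 km): east 36 sin 319° = -23.62, north 36 cos 319° = 27.17
Current position: (-23.62, 27.17). Target: (-25, -15). Remaining: Δeast = -1.38, Δnorth = -42.17.
Bearing = atan2(-1.38, -42.17) mod 360° = 181.88°; distance = √((-1.38)² + (-42.17)²) = 42.192 km.

182°, 42.2 km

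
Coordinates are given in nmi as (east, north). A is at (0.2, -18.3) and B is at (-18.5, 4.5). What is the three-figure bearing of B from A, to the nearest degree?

321°

Δeast = -18.5 − 0.2 = -18.70; Δnorth = 4.5 − -18.3 = 22.80.
Bearing = atan2(Δeast, Δnorth) mod 360° = 320.64° ≈ 321°.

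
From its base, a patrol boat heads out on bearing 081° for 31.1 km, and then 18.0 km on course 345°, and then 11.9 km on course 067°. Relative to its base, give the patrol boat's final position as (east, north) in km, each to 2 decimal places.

Leg 1 (081°, 31.1 km): east 31.1 sin 81° = 30.72, north 31.1 cos 81° = 4.87
Leg 2 (345°, 18.0 km): east 18.0 sin 345° = -4.66, north 18.0 cos 345° = 17.39
Leg 3 (067°, 11.9 km): east 11.9 sin 67° = 10.95, north 11.9 cos 67° = 4.65
Summing: 37.01 km east, 26.90 km north → (37.01, 26.90).

(37.01, 26.90)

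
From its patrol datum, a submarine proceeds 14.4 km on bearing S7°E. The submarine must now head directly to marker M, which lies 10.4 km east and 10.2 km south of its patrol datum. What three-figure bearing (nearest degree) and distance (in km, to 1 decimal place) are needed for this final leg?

Leg 1 (S7°E, 14.4 km): east 14.4 sin 173° = 1.75, north 14.4 cos 173° = -14.29
Current position: (1.75, -14.29). Target: (10.4, -10.2). Remaining: Δeast = 8.65, Δnorth = 4.09.
Bearing = atan2(8.65, 4.09) mod 360° = 64.67°; distance = √((8.65)² + (4.09)²) = 9.565 km.

065°, 9.6 km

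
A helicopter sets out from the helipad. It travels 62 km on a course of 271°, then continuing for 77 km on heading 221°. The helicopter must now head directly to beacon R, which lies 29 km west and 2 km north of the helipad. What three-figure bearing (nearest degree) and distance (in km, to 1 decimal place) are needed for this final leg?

Leg 1 (271°, 62 km): east 62 sin 271° = -61.99, north 62 cos 271° = 1.08
Leg 2 (221°, 77 km): east 77 sin 221° = -50.52, north 77 cos 221° = -58.11
Current position: (-112.51, -57.03). Target: (-29, 2). Remaining: Δeast = 83.51, Δnorth = 59.03.
Bearing = atan2(83.51, 59.03) mod 360° = 54.74°; distance = √((83.51)² + (59.03)²) = 102.265 km.

055°, 102.3 km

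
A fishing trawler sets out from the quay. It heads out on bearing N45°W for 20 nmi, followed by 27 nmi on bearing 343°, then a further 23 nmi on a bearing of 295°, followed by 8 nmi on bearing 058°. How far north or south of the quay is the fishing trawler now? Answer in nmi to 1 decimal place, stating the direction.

Leg 1 (N45°W, 20 nmi): east 20 sin 315° = -14.14, north 20 cos 315° = 14.14
Leg 2 (343°, 27 nmi): east 27 sin 343° = -7.89, north 27 cos 343° = 25.82
Leg 3 (295°, 23 nmi): east 23 sin 295° = -20.85, north 23 cos 295° = 9.72
Leg 4 (058°, 8 nmi): east 8 sin 58° = 6.78, north 8 cos 58° = 4.24
Net north component: 53.92 nmi.

53.9 nmi north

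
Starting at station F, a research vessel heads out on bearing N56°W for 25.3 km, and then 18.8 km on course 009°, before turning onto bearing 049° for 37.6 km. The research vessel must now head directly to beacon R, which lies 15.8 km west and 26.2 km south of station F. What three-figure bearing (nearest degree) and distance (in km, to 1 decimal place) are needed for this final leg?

Leg 1 (N56°W, 25.3 km): east 25.3 sin 304° = -20.97, north 25.3 cos 304° = 14.15
Leg 2 (009°, 18.8 km): east 18.8 sin 9° = 2.94, north 18.8 cos 9° = 18.57
Leg 3 (049°, 37.6 km): east 37.6 sin 49° = 28.38, north 37.6 cos 49° = 24.67
Current position: (10.34, 57.38). Target: (-15.8, -26.2). Remaining: Δeast = -26.14, Δnorth = -83.58.
Bearing = atan2(-26.14, -83.58) mod 360° = 197.37°; distance = √((-26.14)² + (-83.58)²) = 87.577 km.

197°, 87.6 km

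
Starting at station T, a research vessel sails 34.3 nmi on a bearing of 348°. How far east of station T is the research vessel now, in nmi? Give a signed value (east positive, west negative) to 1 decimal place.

-7.1 nmi

Leg 1 (348°, 34.3 nmi): east 34.3 sin 348° = -7.13, north 34.3 cos 348° = 33.55
Net east component: -7.13 nmi.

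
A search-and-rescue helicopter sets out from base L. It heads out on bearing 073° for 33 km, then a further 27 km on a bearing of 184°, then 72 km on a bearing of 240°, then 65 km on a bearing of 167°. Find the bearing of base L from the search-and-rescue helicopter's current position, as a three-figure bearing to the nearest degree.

009°

Leg 1 (073°, 33 km): east 33 sin 73° = 31.56, north 33 cos 73° = 9.65
Leg 2 (184°, 27 km): east 27 sin 184° = -1.88, north 27 cos 184° = -26.93
Leg 3 (240°, 72 km): east 72 sin 240° = -62.35, north 72 cos 240° = -36.00
Leg 4 (167°, 65 km): east 65 sin 167° = 14.62, north 65 cos 167° = -63.33
Net displacement: -18.06 east, -116.62 north. Direction back to start is (18.06, 116.62): bearing = atan2(18.06, 116.62) mod 360° = 8.80° ≈ 009°.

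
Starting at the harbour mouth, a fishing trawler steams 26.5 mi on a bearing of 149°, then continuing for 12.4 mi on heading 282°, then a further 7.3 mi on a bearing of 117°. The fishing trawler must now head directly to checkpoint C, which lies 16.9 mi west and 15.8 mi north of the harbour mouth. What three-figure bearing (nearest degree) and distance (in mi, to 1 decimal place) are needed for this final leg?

328°, 46.5 mi

Leg 1 (149°, 26.5 mi): east 26.5 sin 149° = 13.65, north 26.5 cos 149° = -22.71
Leg 2 (282°, 12.4 mi): east 12.4 sin 282° = -12.13, north 12.4 cos 282° = 2.58
Leg 3 (117°, 7.3 mi): east 7.3 sin 117° = 6.50, north 7.3 cos 117° = -3.31
Current position: (8.02, -23.45). Target: (-16.9, 15.8). Remaining: Δeast = -24.92, Δnorth = 39.25.
Bearing = atan2(-24.92, 39.25) mod 360° = 327.59°; distance = √((-24.92)² + (39.25)²) = 46.496 mi.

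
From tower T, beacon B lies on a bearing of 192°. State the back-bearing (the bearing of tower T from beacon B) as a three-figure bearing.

012°

Back-bearing = 192° − 180° = 012°.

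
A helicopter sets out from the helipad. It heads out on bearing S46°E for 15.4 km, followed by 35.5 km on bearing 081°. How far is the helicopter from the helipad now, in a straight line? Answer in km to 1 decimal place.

Leg 1 (S46°E, 15.4 km): east 15.4 sin 134° = 11.08, north 15.4 cos 134° = -10.70
Leg 2 (081°, 35.5 km): east 35.5 sin 81° = 35.06, north 35.5 cos 81° = 5.55
Net: 46.14 east, -5.14 north. Distance = √((46.14)² + (-5.14)²) = 46.427 km.

46.4 km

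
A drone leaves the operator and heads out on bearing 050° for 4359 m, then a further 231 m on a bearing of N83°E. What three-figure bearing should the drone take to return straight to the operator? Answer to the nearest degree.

Leg 1 (050°, 4359 m): east 4359 sin 50° = 3339.19, north 4359 cos 50° = 2801.91
Leg 2 (N83°E, 231 m): east 231 sin 83° = 229.28, north 231 cos 83° = 28.15
Net displacement: 3568.47 east, 2830.06 north. Direction back to start is (-3568.47, -2830.06): bearing = atan2(-3568.47, -2830.06) mod 360° = 231.58° ≈ 232°.

232°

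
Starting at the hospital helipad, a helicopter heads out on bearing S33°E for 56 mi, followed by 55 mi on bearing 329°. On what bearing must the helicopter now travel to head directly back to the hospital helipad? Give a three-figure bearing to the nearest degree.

Leg 1 (S33°E, 56 mi): east 56 sin 147° = 30.50, north 56 cos 147° = -46.97
Leg 2 (329°, 55 mi): east 55 sin 329° = -28.33, north 55 cos 329° = 47.14
Net displacement: 2.17 east, 0.18 north. Direction back to start is (-2.17, -0.18): bearing = atan2(-2.17, -0.18) mod 360° = 265.30° ≈ 265°.

265°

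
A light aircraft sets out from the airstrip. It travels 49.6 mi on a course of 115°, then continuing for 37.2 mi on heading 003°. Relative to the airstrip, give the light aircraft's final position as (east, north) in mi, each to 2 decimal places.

(46.90, 16.19)

Leg 1 (115°, 49.6 mi): east 49.6 sin 115° = 44.95, north 49.6 cos 115° = -20.96
Leg 2 (003°, 37.2 mi): east 37.2 sin 3° = 1.95, north 37.2 cos 3° = 37.15
Summing: 46.90 mi east, 16.19 mi north → (46.90, 16.19).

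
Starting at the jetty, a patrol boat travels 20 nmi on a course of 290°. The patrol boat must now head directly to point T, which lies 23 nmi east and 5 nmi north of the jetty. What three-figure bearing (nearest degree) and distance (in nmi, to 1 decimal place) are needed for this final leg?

Leg 1 (290°, 20 nmi): east 20 sin 290° = -18.79, north 20 cos 290° = 6.84
Current position: (-18.79, 6.84). Target: (23, 5). Remaining: Δeast = 41.79, Δnorth = -1.84.
Bearing = atan2(41.79, -1.84) mod 360° = 92.52°; distance = √((41.79)² + (-1.84)²) = 41.834 nmi.

093°, 41.8 nmi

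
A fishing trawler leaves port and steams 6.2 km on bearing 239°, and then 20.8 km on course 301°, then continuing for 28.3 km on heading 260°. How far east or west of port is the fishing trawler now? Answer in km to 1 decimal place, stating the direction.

51.0 km west

Leg 1 (239°, 6.2 km): east 6.2 sin 239° = -5.31, north 6.2 cos 239° = -3.19
Leg 2 (301°, 20.8 km): east 20.8 sin 301° = -17.83, north 20.8 cos 301° = 10.71
Leg 3 (260°, 28.3 km): east 28.3 sin 260° = -27.87, north 28.3 cos 260° = -4.91
Net east component: -51.01 km.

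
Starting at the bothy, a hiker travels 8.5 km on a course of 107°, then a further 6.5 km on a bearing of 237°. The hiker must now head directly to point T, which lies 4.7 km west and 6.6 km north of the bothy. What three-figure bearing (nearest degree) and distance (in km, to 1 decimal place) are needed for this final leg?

330°, 14.6 km

Leg 1 (107°, 8.5 km): east 8.5 sin 107° = 8.13, north 8.5 cos 107° = -2.49
Leg 2 (237°, 6.5 km): east 6.5 sin 237° = -5.45, north 6.5 cos 237° = -3.54
Current position: (2.68, -6.03). Target: (-4.7, 6.6). Remaining: Δeast = -7.38, Δnorth = 12.63.
Bearing = atan2(-7.38, 12.63) mod 360° = 329.70°; distance = √((-7.38)² + (12.63)²) = 14.623 km.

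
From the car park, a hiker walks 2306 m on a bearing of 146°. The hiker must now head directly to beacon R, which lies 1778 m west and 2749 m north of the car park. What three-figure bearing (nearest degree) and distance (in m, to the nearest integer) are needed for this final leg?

327°, 5580 m

Leg 1 (146°, 2306 m): east 2306 sin 146° = 1289.50, north 2306 cos 146° = -1911.76
Current position: (1289.50, -1911.76). Target: (-1778, 2749). Remaining: Δeast = -3067.50, Δnorth = 4660.76.
Bearing = atan2(-3067.50, 4660.76) mod 360° = 326.65°; distance = √((-3067.50)² + (4660.76)²) = 5579.627 m.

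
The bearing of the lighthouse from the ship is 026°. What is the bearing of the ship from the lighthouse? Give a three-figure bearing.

Back-bearing = 026° + 180° = 206°.

206°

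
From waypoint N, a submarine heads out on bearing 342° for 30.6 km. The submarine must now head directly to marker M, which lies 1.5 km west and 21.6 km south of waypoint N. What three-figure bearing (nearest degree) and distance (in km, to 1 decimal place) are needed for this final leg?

171°, 51.3 km

Leg 1 (342°, 30.6 km): east 30.6 sin 342° = -9.46, north 30.6 cos 342° = 29.10
Current position: (-9.46, 29.10). Target: (-1.5, -21.6). Remaining: Δeast = 7.96, Δnorth = -50.70.
Bearing = atan2(7.96, -50.70) mod 360° = 171.08°; distance = √((7.96)² + (-50.70)²) = 51.323 km.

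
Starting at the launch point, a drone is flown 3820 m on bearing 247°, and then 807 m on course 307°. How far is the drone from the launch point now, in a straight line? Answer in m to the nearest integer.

Leg 1 (247°, 3820 m): east 3820 sin 247° = -3516.33, north 3820 cos 247° = -1492.59
Leg 2 (307°, 807 m): east 807 sin 307° = -644.50, north 807 cos 307° = 485.66
Net: -4160.83 east, -1006.93 north. Distance = √((-4160.83)² + (-1006.93)²) = 4280.933 m.

4281 m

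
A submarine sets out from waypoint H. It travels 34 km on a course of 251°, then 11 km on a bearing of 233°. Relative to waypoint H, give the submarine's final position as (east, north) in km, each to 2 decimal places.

Leg 1 (251°, 34 km): east 34 sin 251° = -32.15, north 34 cos 251° = -11.07
Leg 2 (233°, 11 km): east 11 sin 233° = -8.78, north 11 cos 233° = -6.62
Summing: -40.93 km east, -17.69 km north → (-40.93, -17.69).

(-40.93, -17.69)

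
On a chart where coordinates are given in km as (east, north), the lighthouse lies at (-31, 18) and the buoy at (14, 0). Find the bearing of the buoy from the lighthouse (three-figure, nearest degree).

112°

Δeast = 14 − -31 = 45.00; Δnorth = 0 − 18 = -18.00.
Bearing = atan2(Δeast, Δnorth) mod 360° = 111.80° ≈ 112°.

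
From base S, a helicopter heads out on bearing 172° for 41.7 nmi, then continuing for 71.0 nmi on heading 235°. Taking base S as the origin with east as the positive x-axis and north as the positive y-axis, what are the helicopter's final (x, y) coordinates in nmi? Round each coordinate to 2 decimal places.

Leg 1 (172°, 41.7 nmi): east 41.7 sin 172° = 5.80, north 41.7 cos 172° = -41.29
Leg 2 (235°, 71.0 nmi): east 71.0 sin 235° = -58.16, north 71.0 cos 235° = -40.72
Summing: -52.36 nmi east, -82.02 nmi north → (-52.36, -82.02).

(-52.36, -82.02)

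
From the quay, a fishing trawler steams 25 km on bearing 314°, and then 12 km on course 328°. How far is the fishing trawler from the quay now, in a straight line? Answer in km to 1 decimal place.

Leg 1 (314°, 25 km): east 25 sin 314° = -17.98, north 25 cos 314° = 17.37
Leg 2 (328°, 12 km): east 12 sin 328° = -6.36, north 12 cos 328° = 10.18
Net: -24.34 east, 27.54 north. Distance = √((-24.34)² + (27.54)²) = 36.758 km.

36.8 km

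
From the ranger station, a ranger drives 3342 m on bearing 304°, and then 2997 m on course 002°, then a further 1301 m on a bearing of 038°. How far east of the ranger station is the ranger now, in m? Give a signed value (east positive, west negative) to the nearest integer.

-1865 m

Leg 1 (304°, 3342 m): east 3342 sin 304° = -2770.64, north 3342 cos 304° = 1868.82
Leg 2 (002°, 2997 m): east 2997 sin 2° = 104.59, north 2997 cos 2° = 2995.17
Leg 3 (038°, 1301 m): east 1301 sin 38° = 800.98, north 1301 cos 38° = 1025.20
Net east component: -1865.07 m.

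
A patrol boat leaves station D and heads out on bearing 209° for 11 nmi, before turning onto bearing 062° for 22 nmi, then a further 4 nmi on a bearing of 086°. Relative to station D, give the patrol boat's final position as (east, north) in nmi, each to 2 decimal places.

Leg 1 (209°, 11 nmi): east 11 sin 209° = -5.33, north 11 cos 209° = -9.62
Leg 2 (062°, 22 nmi): east 22 sin 62° = 19.42, north 22 cos 62° = 10.33
Leg 3 (086°, 4 nmi): east 4 sin 86° = 3.99, north 4 cos 86° = 0.28
Summing: 18.08 nmi east, 0.99 nmi north → (18.08, 0.99).

(18.08, 0.99)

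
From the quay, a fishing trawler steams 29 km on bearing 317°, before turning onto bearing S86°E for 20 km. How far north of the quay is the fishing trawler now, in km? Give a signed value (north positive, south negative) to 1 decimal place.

Leg 1 (317°, 29 km): east 29 sin 317° = -19.78, north 29 cos 317° = 21.21
Leg 2 (S86°E, 20 km): east 20 sin 94° = 19.95, north 20 cos 94° = -1.40
Net north component: 19.81 km.

19.8 km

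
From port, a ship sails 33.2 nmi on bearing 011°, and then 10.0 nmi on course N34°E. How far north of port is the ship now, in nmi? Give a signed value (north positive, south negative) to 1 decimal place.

Leg 1 (011°, 33.2 nmi): east 33.2 sin 11° = 6.33, north 33.2 cos 11° = 32.59
Leg 2 (N34°E, 10.0 nmi): east 10.0 sin 34° = 5.59, north 10.0 cos 34° = 8.29
Net north component: 40.88 nmi.

40.9 nmi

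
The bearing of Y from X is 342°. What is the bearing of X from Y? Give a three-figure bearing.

162°

Back-bearing = 342° − 180° = 162°.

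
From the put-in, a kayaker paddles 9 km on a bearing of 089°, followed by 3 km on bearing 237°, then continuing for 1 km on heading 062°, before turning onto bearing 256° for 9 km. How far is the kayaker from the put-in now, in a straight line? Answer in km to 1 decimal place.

3.5 km

Leg 1 (089°, 9 km): east 9 sin 89° = 9.00, north 9 cos 89° = 0.16
Leg 2 (237°, 3 km): east 3 sin 237° = -2.52, north 3 cos 237° = -1.63
Leg 3 (062°, 1 km): east 1 sin 62° = 0.88, north 1 cos 62° = 0.47
Leg 4 (256°, 9 km): east 9 sin 256° = -8.73, north 9 cos 256° = -2.18
Net: -1.37 east, -3.18 north. Distance = √((-1.37)² + (-3.18)²) = 3.466 km.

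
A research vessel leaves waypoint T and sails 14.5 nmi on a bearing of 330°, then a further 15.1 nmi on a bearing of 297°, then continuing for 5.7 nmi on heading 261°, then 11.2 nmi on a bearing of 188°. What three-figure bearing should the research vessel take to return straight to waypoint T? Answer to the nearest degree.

Leg 1 (330°, 14.5 nmi): east 14.5 sin 330° = -7.25, north 14.5 cos 330° = 12.56
Leg 2 (297°, 15.1 nmi): east 15.1 sin 297° = -13.45, north 15.1 cos 297° = 6.86
Leg 3 (261°, 5.7 nmi): east 5.7 sin 261° = -5.63, north 5.7 cos 261° = -0.89
Leg 4 (188°, 11.2 nmi): east 11.2 sin 188° = -1.56, north 11.2 cos 188° = -11.09
Net displacement: -27.89 east, 7.43 north. Direction back to start is (27.89, -7.43): bearing = atan2(27.89, -7.43) mod 360° = 104.92° ≈ 105°.

105°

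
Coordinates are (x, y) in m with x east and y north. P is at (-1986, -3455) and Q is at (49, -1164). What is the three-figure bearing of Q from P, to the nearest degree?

Δeast = 49 − -1986 = 2035.00; Δnorth = -1164 − -3455 = 2291.00.
Bearing = atan2(Δeast, Δnorth) mod 360° = 41.61° ≈ 042°.

042°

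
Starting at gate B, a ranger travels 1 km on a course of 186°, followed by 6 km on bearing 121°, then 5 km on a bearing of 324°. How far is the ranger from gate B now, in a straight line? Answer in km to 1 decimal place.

2.1 km

Leg 1 (186°, 1 km): east 1 sin 186° = -0.10, north 1 cos 186° = -0.99
Leg 2 (121°, 6 km): east 6 sin 121° = 5.14, north 6 cos 121° = -3.09
Leg 3 (324°, 5 km): east 5 sin 324° = -2.94, north 5 cos 324° = 4.05
Net: 2.10 east, -0.04 north. Distance = √((2.10)² + (-0.04)²) = 2.100 km.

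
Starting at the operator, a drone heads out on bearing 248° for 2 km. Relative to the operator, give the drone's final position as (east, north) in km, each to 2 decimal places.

Leg 1 (248°, 2 km): east 2 sin 248° = -1.85, north 2 cos 248° = -0.75
Summing: -1.85 km east, -0.75 km north → (-1.85, -0.75).

(-1.85, -0.75)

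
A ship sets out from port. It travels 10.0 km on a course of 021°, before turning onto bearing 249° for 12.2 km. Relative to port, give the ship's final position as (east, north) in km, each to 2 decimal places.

Leg 1 (021°, 10.0 km): east 10.0 sin 21° = 3.58, north 10.0 cos 21° = 9.34
Leg 2 (249°, 12.2 km): east 12.2 sin 249° = -11.39, north 12.2 cos 249° = -4.37
Summing: -7.81 km east, 4.96 km north → (-7.81, 4.96).

(-7.81, 4.96)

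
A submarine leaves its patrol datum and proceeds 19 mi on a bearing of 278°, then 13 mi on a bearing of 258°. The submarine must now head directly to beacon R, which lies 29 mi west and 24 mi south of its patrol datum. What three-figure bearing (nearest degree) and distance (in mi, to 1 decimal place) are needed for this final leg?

Leg 1 (278°, 19 mi): east 19 sin 278° = -18.82, north 19 cos 278° = 2.64
Leg 2 (258°, 13 mi): east 13 sin 258° = -12.72, north 13 cos 258° = -2.70
Current position: (-31.53, -0.06). Target: (-29, -24). Remaining: Δeast = 2.53, Δnorth = -23.94.
Bearing = atan2(2.53, -23.94) mod 360° = 173.97°; distance = √((2.53)² + (-23.94)²) = 24.075 mi.

174°, 24.1 mi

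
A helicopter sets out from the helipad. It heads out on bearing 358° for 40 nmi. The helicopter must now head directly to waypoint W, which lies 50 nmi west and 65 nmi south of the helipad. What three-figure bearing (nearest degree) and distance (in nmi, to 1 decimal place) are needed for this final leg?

205°, 115.7 nmi

Leg 1 (358°, 40 nmi): east 40 sin 358° = -1.40, north 40 cos 358° = 39.98
Current position: (-1.40, 39.98). Target: (-50, -65). Remaining: Δeast = -48.60, Δnorth = -104.98.
Bearing = atan2(-48.60, -104.98) mod 360° = 204.84°; distance = √((-48.60)² + (-104.98)²) = 115.682 nmi.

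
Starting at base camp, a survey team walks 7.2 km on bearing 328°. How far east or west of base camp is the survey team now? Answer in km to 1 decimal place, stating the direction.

3.8 km west

Leg 1 (328°, 7.2 km): east 7.2 sin 328° = -3.82, north 7.2 cos 328° = 6.11
Net east component: -3.82 km.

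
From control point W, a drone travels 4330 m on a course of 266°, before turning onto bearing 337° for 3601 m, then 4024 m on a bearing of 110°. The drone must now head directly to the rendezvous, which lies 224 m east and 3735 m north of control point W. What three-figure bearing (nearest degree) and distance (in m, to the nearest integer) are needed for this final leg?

Leg 1 (266°, 4330 m): east 4330 sin 266° = -4319.45, north 4330 cos 266° = -302.05
Leg 2 (337°, 3601 m): east 3601 sin 337° = -1407.02, north 3601 cos 337° = 3314.74
Leg 3 (110°, 4024 m): east 4024 sin 110° = 3781.32, north 4024 cos 110° = -1376.29
Current position: (-1945.15, 1636.40). Target: (224, 3735). Remaining: Δeast = 2169.15, Δnorth = 2098.60.
Bearing = atan2(2169.15, 2098.60) mod 360° = 45.95°; distance = √((2169.15)² + (2098.60)²) = 3018.166 m.

046°, 3018 m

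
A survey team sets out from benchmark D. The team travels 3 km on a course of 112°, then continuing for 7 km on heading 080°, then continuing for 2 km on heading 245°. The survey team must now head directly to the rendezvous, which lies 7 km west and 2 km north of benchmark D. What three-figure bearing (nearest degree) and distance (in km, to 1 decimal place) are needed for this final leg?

Leg 1 (112°, 3 km): east 3 sin 112° = 2.78, north 3 cos 112° = -1.12
Leg 2 (080°, 7 km): east 7 sin 80° = 6.89, north 7 cos 80° = 1.22
Leg 3 (245°, 2 km): east 2 sin 245° = -1.81, north 2 cos 245° = -0.85
Current position: (7.86, -0.75). Target: (-7, 2). Remaining: Δeast = -14.86, Δnorth = 2.75.
Bearing = atan2(-14.86, 2.75) mod 360° = 280.50°; distance = √((-14.86)² + (2.75)²) = 15.116 km.

280°, 15.1 km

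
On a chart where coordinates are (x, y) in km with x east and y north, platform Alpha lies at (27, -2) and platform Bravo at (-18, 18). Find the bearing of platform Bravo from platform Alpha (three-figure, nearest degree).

294°

Δeast = -18 − 27 = -45.00; Δnorth = 18 − -2 = 20.00.
Bearing = atan2(Δeast, Δnorth) mod 360° = 293.96° ≈ 294°.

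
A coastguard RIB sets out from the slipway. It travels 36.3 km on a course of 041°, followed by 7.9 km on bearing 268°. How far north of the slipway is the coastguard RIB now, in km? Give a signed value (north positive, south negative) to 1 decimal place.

27.1 km

Leg 1 (041°, 36.3 km): east 36.3 sin 41° = 23.81, north 36.3 cos 41° = 27.40
Leg 2 (268°, 7.9 km): east 7.9 sin 268° = -7.90, north 7.9 cos 268° = -0.28
Net north component: 27.12 km.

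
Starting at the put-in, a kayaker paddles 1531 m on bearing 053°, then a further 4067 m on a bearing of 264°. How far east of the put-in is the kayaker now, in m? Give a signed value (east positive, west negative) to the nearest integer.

-2822 m

Leg 1 (053°, 1531 m): east 1531 sin 53° = 1222.71, north 1531 cos 53° = 921.38
Leg 2 (264°, 4067 m): east 4067 sin 264° = -4044.72, north 4067 cos 264° = -425.12
Net east component: -2822.01 m.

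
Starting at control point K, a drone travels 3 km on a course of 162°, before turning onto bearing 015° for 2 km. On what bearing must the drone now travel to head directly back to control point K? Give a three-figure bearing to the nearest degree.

Leg 1 (162°, 3 km): east 3 sin 162° = 0.93, north 3 cos 162° = -2.85
Leg 2 (015°, 2 km): east 2 sin 15° = 0.52, north 2 cos 15° = 1.93
Net displacement: 1.44 east, -0.92 north. Direction back to start is (-1.44, 0.92): bearing = atan2(-1.44, 0.92) mod 360° = 302.53° ≈ 303°.

303°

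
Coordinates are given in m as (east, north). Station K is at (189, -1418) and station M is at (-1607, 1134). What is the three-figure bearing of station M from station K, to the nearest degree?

Δeast = -1607 − 189 = -1796.00; Δnorth = 1134 − -1418 = 2552.00.
Bearing = atan2(Δeast, Δnorth) mod 360° = 324.86° ≈ 325°.

325°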